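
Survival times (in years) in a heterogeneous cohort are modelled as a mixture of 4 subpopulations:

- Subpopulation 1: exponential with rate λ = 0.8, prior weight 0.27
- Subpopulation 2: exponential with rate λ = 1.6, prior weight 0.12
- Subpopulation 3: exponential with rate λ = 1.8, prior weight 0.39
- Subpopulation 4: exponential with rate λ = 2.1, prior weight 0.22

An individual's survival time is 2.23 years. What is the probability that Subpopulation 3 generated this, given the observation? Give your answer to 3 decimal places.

0.216

P(component k | x) = P(Z=k)·f_k(x) / marginal(x), where marginal(x) = Σ_j P(Z=j)·f_j(x).
Component likelihoods at x = 2.23 years:
  L_1 = 0.8·e^(−0.8·2.23) = 0.8·e^(−1.7840) = 0.134372
  L_2 = 1.6·e^(−1.6·2.23) = 1.6·e^(−3.5680) = 0.0451396
  L_3 = 1.8·e^(−1.8·2.23) = 1.8·e^(−4.0140) = 0.0325098
  L_4 = 2.1·e^(−2.1·2.23) = 2.1·e^(−4.6830) = 0.0194276
Weight by the priors:
  P(Z=1)·L_1 = 0.27 × 0.134372 = 0.0362804
  P(Z=2)·L_2 = 0.12 × 0.0451396 = 0.00541675
  P(Z=3)·L_3 = 0.39 × 0.0325098 = 0.0126788
  P(Z=4)·L_4 = 0.22 × 0.0194276 = 0.00427406
Marginal: 0.0362804 + 0.00541675 + 0.0126788 + 0.00427406 = 0.0586501
P(Subpopulation 3 | 2.23 years) = 0.0126788 / 0.0586501 ≈ 0.216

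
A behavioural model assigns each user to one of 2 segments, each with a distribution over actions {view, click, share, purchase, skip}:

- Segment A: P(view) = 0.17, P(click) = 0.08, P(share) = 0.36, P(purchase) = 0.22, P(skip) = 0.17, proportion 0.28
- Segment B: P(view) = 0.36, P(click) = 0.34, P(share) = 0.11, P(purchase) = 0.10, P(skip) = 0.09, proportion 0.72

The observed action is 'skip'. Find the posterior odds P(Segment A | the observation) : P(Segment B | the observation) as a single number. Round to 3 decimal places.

0.735

Posterior odds = (P(Z=i) f_i(x)) / (P(Z=j) f_j(x)); the normalising sum cancels.
Component likelihoods at x = 'skip':
  L_A = 0.17
  L_B = 0.09
Posterior odds = (P(Z=A)·L_A) / (P(Z=B)·L_B) = (0.28·0.17) / (0.72·0.09) = 0.0476 / 0.0648 ≈ 0.735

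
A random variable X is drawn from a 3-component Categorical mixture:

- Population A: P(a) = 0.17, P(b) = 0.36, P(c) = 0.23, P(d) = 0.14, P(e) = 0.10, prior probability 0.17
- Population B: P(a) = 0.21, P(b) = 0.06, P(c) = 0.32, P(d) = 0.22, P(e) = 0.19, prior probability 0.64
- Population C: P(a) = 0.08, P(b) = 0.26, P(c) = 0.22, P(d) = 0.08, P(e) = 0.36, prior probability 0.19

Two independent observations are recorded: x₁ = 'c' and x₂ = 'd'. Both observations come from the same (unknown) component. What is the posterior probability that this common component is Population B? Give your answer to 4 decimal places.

0.8363

Posterior ∝ prior × likelihood, so P(k | x) ∝ π_k f_k(x); normalise over all components.
Since both observations come from the same component, the likelihood for component k is f_k(x₁)·f_k(x₂).
  L_A = [P(c | comp) = 0.23] × [0.14] = 0.0322
  L_B = [P(c | comp) = 0.32] × [0.22] = 0.0704
  L_C = [P(c | comp) = 0.22] × [0.08] = 0.0176
Unnormalised posteriors:
  π_A·L_A = 0.17 × 0.0322 = 0.005474
  π_B·L_B = 0.64 × 0.0704 = 0.045056
  π_C·L_C = 0.19 × 0.0176 = 0.003344
Marginal: 0.005474 + 0.045056 + 0.003344 = 0.053874
So the posterior for Population B is 0.045056 / 0.053874 ≈ 0.8363.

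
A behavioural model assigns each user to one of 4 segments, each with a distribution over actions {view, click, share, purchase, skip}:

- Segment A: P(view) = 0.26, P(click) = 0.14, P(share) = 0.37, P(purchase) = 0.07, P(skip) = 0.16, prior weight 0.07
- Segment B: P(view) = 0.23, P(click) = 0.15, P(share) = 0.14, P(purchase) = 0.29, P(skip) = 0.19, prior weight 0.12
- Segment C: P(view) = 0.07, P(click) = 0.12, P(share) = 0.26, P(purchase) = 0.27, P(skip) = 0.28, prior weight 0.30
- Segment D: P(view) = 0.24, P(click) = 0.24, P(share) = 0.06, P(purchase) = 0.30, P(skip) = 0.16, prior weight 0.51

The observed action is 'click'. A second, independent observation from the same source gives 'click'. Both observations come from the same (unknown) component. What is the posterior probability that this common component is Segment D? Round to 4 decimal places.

By Bayes' theorem, P(k | x) = π_k f_k(x) / Σ_j π_j f_j(x).
Since both observations come from the same component, the likelihood for component k is f_k(x₁)·f_k(x₂).
  f_A = [P(click | comp) = 0.14] × [0.14] = 0.0196
  f_B = [P(click | comp) = 0.15] × [0.15] = 0.0225
  f_C = [P(click | comp) = 0.12] × [0.12] = 0.0144
  f_D = [P(click | comp) = 0.24] × [0.24] = 0.0576
Multiply by the mixture weights:
  π_A·f_A = 0.07 × 0.0196 = 0.001372
  π_B·f_B = 0.12 × 0.0225 = 0.0027
  π_C·f_C = 0.30 × 0.0144 = 0.00432
  π_D·f_D = 0.51 × 0.0576 = 0.029376
Sum: 0.001372 + 0.0027 + 0.00432 + 0.029376 = 0.037768
So the posterior for Segment D is 0.029376 / 0.037768 ≈ 0.7778.

0.7778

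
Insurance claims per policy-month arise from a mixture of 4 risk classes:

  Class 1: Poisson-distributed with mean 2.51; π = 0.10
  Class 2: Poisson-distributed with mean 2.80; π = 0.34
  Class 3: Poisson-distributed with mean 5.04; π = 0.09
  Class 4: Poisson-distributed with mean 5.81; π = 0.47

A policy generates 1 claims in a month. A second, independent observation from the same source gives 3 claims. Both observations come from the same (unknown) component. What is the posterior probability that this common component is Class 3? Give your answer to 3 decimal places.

0.022

The responsibility of component k is P(Z=k) f_k(x) divided by Σ_j P(Z=j) f_j(x).
Since both observations come from the same component, the likelihood for component k is f_k(x₁)·f_k(x₂).
  L_1 = [e^(−2.51)·2.51^1/1! = 0.203983] × [0.214186] = 0.0436903
  L_2 = [e^(−2.80)·2.80^1/1! = 0.170268] × [0.222484] = 0.0378819
  L_3 = [e^(−5.04)·5.04^1/1! = 0.0326277] × [0.138133] = 0.00450695
  L_4 = [e^(−5.81)·5.81^1/1! = 0.0174151] × [0.0979775] = 0.00170628
Multiply by the mixture weights:
  P(Z=1)·L_1 = 0.10 × 0.0436903 = 0.00436903
  P(Z=2)·L_2 = 0.34 × 0.0378819 = 0.0128798
  P(Z=3)·L_3 = 0.09 × 0.00450695 = 0.000405625
  P(Z=4)·L_4 = 0.47 × 0.00170628 = 0.000801954
Normaliser: 0.00436903 + 0.0128798 + 0.000405625 + 0.000801954 = 0.0184565
So the posterior for Class 3 is 0.000405625 / 0.0184565 ≈ 0.022.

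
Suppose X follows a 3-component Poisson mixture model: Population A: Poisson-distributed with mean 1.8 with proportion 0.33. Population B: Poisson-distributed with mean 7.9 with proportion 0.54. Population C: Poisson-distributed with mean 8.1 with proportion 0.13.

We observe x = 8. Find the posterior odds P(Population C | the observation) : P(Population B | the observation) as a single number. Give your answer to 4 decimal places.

Posterior odds = (π_i f_i(x)) / (π_j f_j(x)); the normalising sum cancels.
Evaluate each component's likelihood at the observed value:
  L_A = e^(−1.8)·1.8^8/8! = 0.000451783
  L_B = e^(−7.9)·7.9^8/8! = 0.139499
  L_C = e^(−8.1)·8.1^8/8! = 0.1395
Posterior odds = (π_C·L_C) / (π_B·L_B) = (0.13·0.1395) / (0.54·0.139499) = 0.018135 / 0.0753292 ≈ 0.2407

0.2407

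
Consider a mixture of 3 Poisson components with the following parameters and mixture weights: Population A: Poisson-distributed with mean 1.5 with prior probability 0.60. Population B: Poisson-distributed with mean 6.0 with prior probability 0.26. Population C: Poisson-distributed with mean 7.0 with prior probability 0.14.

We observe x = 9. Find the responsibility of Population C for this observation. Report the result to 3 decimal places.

0.442

P(component k | x) = w_k·f_k(x) / marginal(x), where marginal(x) = Σ_j w_j·f_j(x).
Component likelihoods at x = 9:
  f_A = 2.36383e-05
  f_B = 0.0688385
  f_C = 0.101405
Multiply by the mixture weights:
  w_A·f_A = 0.60 × 2.36383e-05 = 1.4183e-05
  w_B·f_B = 0.26 × 0.0688385 = 0.017898
  w_C·f_C = 0.14 × 0.101405 = 0.0141967
Marginal: 1.4183e-05 + 0.017898 + 0.0141967 = 0.0321088
So the posterior for Population C is 0.0141967 / 0.0321088 ≈ 0.442.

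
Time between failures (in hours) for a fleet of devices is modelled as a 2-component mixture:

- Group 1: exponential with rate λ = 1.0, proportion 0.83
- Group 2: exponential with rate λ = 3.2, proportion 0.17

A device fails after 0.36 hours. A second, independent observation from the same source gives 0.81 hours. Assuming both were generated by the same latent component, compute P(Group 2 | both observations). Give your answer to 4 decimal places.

0.1378

Posterior ∝ prior × likelihood, so P(k | x) ∝ w_k f_k(x); normalise over all components.
Since both observations come from the same component, the likelihood for component k is f_k(x₁)·f_k(x₂).
  f_1 = [0.697676] × [0.444858] = 0.310367
  f_2 = [1.01121] × [0.239584] = 0.242271
Unnormalised posteriors:
  w_1·f_1 = 0.83 × 0.310367 = 0.257605
  w_2·f_2 = 0.17 × 0.242271 = 0.0411861
Sum: 0.257605 + 0.0411861 = 0.298791
P(Group 2 | x₁, x₂) = 0.0411861 / 0.298791 ≈ 0.1378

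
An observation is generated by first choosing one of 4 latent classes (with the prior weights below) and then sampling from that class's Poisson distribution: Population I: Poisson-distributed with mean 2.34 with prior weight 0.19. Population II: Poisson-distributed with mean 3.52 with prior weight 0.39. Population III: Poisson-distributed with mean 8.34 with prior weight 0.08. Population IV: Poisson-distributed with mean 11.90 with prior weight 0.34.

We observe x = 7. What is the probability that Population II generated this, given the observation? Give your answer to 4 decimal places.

0.3579

P(component k | x) = π_k·f_k(x) / marginal(x), where marginal(x) = Σ_j π_j·f_j(x).
Poisson probabilities:
  p_I = e^(−2.34)·2.34^7/7! = 0.00734229
  p_II = e^(−3.52)·3.52^7/7! = 0.0393234
  p_III = e^(−8.34)·8.34^7/7! = 0.132958
  p_IV = e^(−11.90)·11.90^7/7! = 0.0455296
Unnormalised posteriors:
  π_I·p_I = 0.19 × 0.00734229 = 0.00139503
  π_II·p_II = 0.39 × 0.0393234 = 0.0153361
  π_III·p_III = 0.08 × 0.132958 = 0.0106367
  π_IV·p_IV = 0.34 × 0.0455296 = 0.0154801
Normaliser: 0.00139503 + 0.0153361 + 0.0106367 + 0.0154801 = 0.0428479
P(Population II | x) ≈ 0.3579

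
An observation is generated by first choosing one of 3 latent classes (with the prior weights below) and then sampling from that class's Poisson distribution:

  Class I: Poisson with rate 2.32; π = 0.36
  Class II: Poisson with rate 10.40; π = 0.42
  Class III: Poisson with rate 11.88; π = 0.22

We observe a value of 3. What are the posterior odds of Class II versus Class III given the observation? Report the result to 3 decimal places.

5.626

Only the two components matter; the odds are (P(Z=i) f_i(x)) / (P(Z=j) f_j(x)).
Poisson probabilities:
  f_I = 0.204526
  f_II = 0.0057054
  f_III = 0.00193589
0.00239627 / 0.000425895 ≈ 5.626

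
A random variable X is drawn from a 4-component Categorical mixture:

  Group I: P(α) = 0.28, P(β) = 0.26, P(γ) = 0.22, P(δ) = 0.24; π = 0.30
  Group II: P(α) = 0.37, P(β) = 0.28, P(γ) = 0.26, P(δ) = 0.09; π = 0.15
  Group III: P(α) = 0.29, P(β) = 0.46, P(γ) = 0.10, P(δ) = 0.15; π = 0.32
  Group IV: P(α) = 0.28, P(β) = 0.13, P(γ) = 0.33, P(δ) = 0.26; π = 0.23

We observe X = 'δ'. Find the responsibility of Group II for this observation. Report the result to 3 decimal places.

Apply Bayes' rule: the posterior for each component is proportional to its prior times its likelihood at x.
Evaluate each component's likelihood at the observed value:
  p_I = P(δ | comp) = 0.24
  p_II = P(δ | comp) = 0.09
  p_III = P(δ | comp) = 0.15
  p_IV = P(δ | comp) = 0.26
Weight by the priors:
  w_I·p_I = 0.30 × 0.24 = 0.072
  w_II·p_II = 0.15 × 0.09 = 0.0135
  w_III·p_III = 0.32 × 0.15 = 0.048
  w_IV·p_IV = 0.23 × 0.26 = 0.0598
Normaliser: 0.072 + 0.0135 + 0.048 + 0.0598 = 0.1933
So the posterior for Group II is 0.0135 / 0.1933 ≈ 0.070.

0.070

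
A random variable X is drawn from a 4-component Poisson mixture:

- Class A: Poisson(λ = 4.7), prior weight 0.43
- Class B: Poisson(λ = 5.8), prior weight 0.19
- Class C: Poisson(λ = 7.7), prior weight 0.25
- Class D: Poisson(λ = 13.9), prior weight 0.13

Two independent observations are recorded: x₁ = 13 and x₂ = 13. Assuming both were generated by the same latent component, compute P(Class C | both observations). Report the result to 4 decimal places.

0.0906

By Bayes' theorem, P(k | x) = P(Z=k) f_k(x) / Σ_j P(Z=j) f_j(x).
Since both observations come from the same component, the likelihood for component k is f_k(x₁)·f_k(x₂).
  f_A = [0.000797642] × [0.000797642] = 6.36232e-07
  f_B = [0.00408673] × [0.00408673] = 1.67013e-05
  f_C = [0.0243238] × [0.0243238] = 0.000591648
  f_D = [0.106713] × [0.106713] = 0.0113877
Weight by the priors:
  P(Z=A)·f_A = 0.43 × 6.36232e-07 = 2.7358e-07
  P(Z=B)·f_B = 0.19 × 1.67013e-05 = 3.17325e-06
  P(Z=C)·f_C = 0.25 × 0.000591648 = 0.000147912
  P(Z=D)·f_D = 0.13 × 0.0113877 = 0.00148041
Sum: 2.7358e-07 + 3.17325e-06 + 0.000147912 + 0.00148041 = 0.00163177
Responsibility of Class C: 0.000147912 / 0.00163177 ≈ 0.0906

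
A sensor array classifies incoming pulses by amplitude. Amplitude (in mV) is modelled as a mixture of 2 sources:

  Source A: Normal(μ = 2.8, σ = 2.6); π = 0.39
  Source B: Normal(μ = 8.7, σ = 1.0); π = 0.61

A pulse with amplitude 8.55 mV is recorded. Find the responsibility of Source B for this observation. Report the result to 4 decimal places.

0.9789

By Bayes' theorem, P(k | x) = P(Z=k) f_k(x) / Σ_j P(Z=j) f_j(x).
Normal densities:
  L_A = (1/(2.6·√(2π)))·exp(−(8.55−2.8)²/(2·2.6²)) = 0.153439·exp(-2.44545) = 0.0133012
  L_B = (1/(1.0·√(2π)))·exp(−(8.55−8.7)²/(2·1.0²)) = 0.398942·exp(-0.01125) = 0.394479
Weight by the priors:
  P(Z=A)·L_A = 0.39 × 0.0133012 = 0.00518747
  P(Z=B)·L_B = 0.61 × 0.394479 = 0.240632
Evidence: 0.00518747 + 0.240632 = 0.24582
P(Source B | x) ≈ 0.9789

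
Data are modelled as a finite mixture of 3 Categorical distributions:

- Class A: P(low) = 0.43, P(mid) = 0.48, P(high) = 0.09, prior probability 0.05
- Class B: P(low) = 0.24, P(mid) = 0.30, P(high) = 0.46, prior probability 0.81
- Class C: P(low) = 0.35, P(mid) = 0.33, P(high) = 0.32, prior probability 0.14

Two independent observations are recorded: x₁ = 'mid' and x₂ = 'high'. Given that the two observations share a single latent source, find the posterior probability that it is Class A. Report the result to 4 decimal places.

0.0168

P(component k | x) = π_k·f_k(x) / marginal(x), where marginal(x) = Σ_j π_j·f_j(x).
Since both observations come from the same component, the likelihood for component k is f_k(x₁)·f_k(x₂).
  L_A = [0.48] × [0.09] = 0.0432
  L_B = [0.3] × [0.46] = 0.138
  L_C = [0.33] × [0.32] = 0.1056
Unnormalised posteriors:
  π_A·L_A = 0.05 × 0.0432 = 0.00216
  π_B·L_B = 0.81 × 0.138 = 0.11178
  π_C·L_C = 0.14 × 0.1056 = 0.014784
Normaliser: 0.00216 + 0.11178 + 0.014784 = 0.128724
P(Class A | x) = 0.00216 / 0.128724 ≈ 0.0168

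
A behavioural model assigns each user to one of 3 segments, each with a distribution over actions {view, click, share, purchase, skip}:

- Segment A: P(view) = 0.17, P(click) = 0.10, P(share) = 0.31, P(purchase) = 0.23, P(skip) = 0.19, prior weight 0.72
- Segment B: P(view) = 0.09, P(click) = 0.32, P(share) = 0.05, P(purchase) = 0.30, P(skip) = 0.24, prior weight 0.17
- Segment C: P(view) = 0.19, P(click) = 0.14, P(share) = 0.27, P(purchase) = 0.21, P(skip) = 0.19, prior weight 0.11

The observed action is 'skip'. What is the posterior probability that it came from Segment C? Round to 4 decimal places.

0.1053

Posterior ∝ prior × likelihood, so P(k | x) ∝ π_k f_k(x); normalise over all components.
Evaluate each component's likelihood at the observed value:
  p_A = P(skip | comp) = 0.19
  p_B = P(skip | comp) = 0.24
  p_C = P(skip | comp) = 0.19
Prior × likelihood for each component:
  π_A·p_A = 0.72 × 0.19 = 0.1368
  π_B·p_B = 0.17 × 0.24 = 0.0408
  π_C·p_C = 0.11 × 0.19 = 0.0209
Marginal: 0.1368 + 0.0408 + 0.0209 = 0.1985
P(Segment C | the observation) ≈ 0.1053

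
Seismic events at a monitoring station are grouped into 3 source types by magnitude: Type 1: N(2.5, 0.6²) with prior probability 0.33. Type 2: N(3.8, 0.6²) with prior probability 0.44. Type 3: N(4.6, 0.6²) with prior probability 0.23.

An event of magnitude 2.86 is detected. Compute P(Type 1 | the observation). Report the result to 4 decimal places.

0.6755

P(component k | x) = w_k·f_k(x) / marginal(x), where marginal(x) = Σ_j w_j·f_j(x).
Normal densities:
  p_1 = (1/(0.6·√(2π)))·exp(−(2.86−2.5)²/(2·0.6²)) = 0.664904·exp(-0.18000) = 0.555374
  p_2 = (1/(0.6·√(2π)))·exp(−(2.86−3.8)²/(2·0.6²)) = 0.664904·exp(-1.22722) = 0.194887
  p_3 = (1/(0.6·√(2π)))·exp(−(2.86−4.6)²/(2·0.6²)) = 0.664904·exp(-4.20500) = 0.00992089
Weight by the priors:
  w_1·p_1 = 0.33 × 0.555374 = 0.183274
  w_2·p_2 = 0.44 × 0.194887 = 0.0857503
  w_3·p_3 = 0.23 × 0.00992089 = 0.0022818
Marginal: 0.183274 + 0.0857503 + 0.0022818 = 0.271306
So the posterior for Type 1 is 0.183274 / 0.271306 ≈ 0.6755.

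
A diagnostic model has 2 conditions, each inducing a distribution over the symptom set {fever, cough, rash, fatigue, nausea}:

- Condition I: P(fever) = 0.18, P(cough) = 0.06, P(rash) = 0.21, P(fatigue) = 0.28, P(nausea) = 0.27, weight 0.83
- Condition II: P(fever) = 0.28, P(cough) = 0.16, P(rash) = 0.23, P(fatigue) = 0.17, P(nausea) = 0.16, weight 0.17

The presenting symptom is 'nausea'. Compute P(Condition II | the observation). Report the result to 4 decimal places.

Posterior ∝ prior × likelihood, so P(k | x) ∝ π_k f_k(x); normalise over all components.
Evaluate each component's likelihood at the observed value:
  L_I = 0.27
  L_II = 0.16
Prior × likelihood for each component:
  π_I·L_I = 0.83 × 0.27 = 0.2241
  π_II·L_II = 0.17 × 0.16 = 0.0272
Denominator: 0.2241 + 0.0272 = 0.2513
P(Condition II | data) ≈ 0.1082

0.1082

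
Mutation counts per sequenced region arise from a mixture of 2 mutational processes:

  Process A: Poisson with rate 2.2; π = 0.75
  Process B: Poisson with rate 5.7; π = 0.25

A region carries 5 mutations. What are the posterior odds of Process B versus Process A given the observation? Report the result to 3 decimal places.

The posterior odds equal the prior odds times the likelihood ratio: (P(Z=i)/P(Z=j))·(f_i(x)/f_j(x)).
Component likelihoods at x = 5 mutations:
  p_A = 0.0475866
  p_B = 0.16777
0.0419425 / 0.0356899 ≈ 1.175

1.175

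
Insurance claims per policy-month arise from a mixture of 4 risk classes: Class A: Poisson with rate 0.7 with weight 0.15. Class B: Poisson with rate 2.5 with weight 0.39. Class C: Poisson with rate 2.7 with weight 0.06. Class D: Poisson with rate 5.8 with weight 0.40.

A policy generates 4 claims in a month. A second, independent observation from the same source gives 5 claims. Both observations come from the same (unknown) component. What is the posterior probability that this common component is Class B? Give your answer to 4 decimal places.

Posterior ∝ prior × likelihood, so P(k | x) ∝ w_k f_k(x); normalise over all components.
Since both observations come from the same component, the likelihood for component k is f_k(x₁)·f_k(x₂).
  p_A = [e^(−0.7)·0.7^4/4! = 0.00496792] × [0.000695509] = 3.45524e-06
  p_B = [e^(−2.5)·2.5^4/4! = 0.133602] × [0.0668009] = 0.00892473
  p_C = [e^(−2.7)·2.7^4/4! = 0.148816] × [0.0803605] = 0.0119589
  p_D = [e^(−5.8)·5.8^4/4! = 0.142755] × [0.165596] = 0.0236398
Prior × likelihood for each component:
  w_A·p_A = 0.15 × 3.45524e-06 = 5.18285e-07
  w_B·p_B = 0.39 × 0.00892473 = 0.00348065
  w_C·p_C = 0.06 × 0.0119589 = 0.000717534
  w_D·p_D = 0.40 × 0.0236398 = 0.00945591
Denominator: 5.18285e-07 + 0.00348065 + 0.000717534 + 0.00945591 = 0.0136546
P(Class B | x₁, x₂) = 0.00348065 / 0.0136546 ≈ 0.2549

0.2549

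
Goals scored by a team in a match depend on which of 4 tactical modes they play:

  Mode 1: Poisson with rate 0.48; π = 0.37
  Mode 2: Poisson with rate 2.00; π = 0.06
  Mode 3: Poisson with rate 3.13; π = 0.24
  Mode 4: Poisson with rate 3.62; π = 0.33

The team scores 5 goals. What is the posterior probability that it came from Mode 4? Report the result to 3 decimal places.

By Bayes' theorem, P(k | x) = w_k f_k(x) / Σ_j w_j f_j(x).
Component likelihoods at x = 5 goals:
  f_1 = e^(−0.48)·0.48^5/5! = 0.00013139
  f_2 = e^(−2.00)·2.00^5/5! = 0.0360894
  f_3 = e^(−3.13)·3.13^5/5! = 0.109446
  f_4 = e^(−3.62)·3.62^5/5! = 0.138744
Unnormalised posteriors:
  w_1·f_1 = 0.37 × 0.00013139 = 4.86144e-05
  w_2·f_2 = 0.06 × 0.0360894 = 0.00216536
  w_3·f_3 = 0.24 × 0.109446 = 0.026267
  w_4·f_4 = 0.33 × 0.138744 = 0.0457857
Marginal: 4.86144e-05 + 0.00216536 + 0.026267 + 0.0457857 = 0.0742666
Responsibility of Mode 4: 0.0457857 / 0.0742666 ≈ 0.617

0.617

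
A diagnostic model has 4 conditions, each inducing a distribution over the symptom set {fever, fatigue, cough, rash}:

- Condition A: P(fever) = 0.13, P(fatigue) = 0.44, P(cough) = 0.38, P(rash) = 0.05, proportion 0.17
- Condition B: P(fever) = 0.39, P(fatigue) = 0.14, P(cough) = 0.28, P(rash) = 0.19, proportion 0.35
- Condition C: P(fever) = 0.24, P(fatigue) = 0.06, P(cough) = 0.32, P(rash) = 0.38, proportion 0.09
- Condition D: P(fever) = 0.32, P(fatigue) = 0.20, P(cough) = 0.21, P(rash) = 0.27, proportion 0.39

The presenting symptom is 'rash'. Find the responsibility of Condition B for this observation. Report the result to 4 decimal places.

By Bayes' theorem, P(k | x) = P(Z=k) f_k(x) / Σ_j P(Z=j) f_j(x).
Component likelihoods at x = 'rash':
  L_A = 0.05
  L_B = 0.19
  L_C = 0.38
  L_D = 0.27
Weight by the priors:
  P(Z=A)·L_A = 0.17 × 0.05 = 0.0085
  P(Z=B)·L_B = 0.35 × 0.19 = 0.0665
  P(Z=C)·L_C = 0.09 × 0.38 = 0.0342
  P(Z=D)·L_D = 0.39 × 0.27 = 0.1053
Sum: 0.0085 + 0.0665 + 0.0342 + 0.1053 = 0.2145
P(Condition B | 'rash') ≈ 0.3100

0.3100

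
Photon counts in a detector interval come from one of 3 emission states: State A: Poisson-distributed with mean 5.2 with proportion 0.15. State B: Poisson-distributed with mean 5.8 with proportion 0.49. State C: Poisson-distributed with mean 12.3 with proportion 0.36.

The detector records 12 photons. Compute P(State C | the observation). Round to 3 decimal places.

Apply Bayes' rule: the posterior for each component is proportional to its prior times its likelihood at x.
Poisson probabilities:
  p_A = 0.00450165
  p_B = 0.0091599
  p_C = 0.113947
Unnormalised posteriors:
  π_A·p_A = 0.15 × 0.00450165 = 0.000675248
  π_B·p_B = 0.49 × 0.0091599 = 0.00448835
  π_C·p_C = 0.36 × 0.113947 = 0.0410209
Sum: 0.000675248 + 0.00448835 + 0.0410209 = 0.0461845
So the posterior for State C is 0.0410209 / 0.0461845 ≈ 0.888.

0.888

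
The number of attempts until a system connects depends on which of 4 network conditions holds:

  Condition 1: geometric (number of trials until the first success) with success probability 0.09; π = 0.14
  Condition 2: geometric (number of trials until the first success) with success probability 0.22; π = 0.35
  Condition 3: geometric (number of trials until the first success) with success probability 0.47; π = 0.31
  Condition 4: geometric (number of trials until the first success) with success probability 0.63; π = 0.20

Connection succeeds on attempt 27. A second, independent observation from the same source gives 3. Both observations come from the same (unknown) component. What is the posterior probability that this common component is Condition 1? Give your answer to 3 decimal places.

The responsibility of component k is w_k f_k(x) divided by Σ_j w_j f_j(x).
Since both observations come from the same component, the likelihood for component k is f_k(x₁)·f_k(x₂).
  f_1 = [0.09·(1−0.09)^26 = 0.09·0.0861145 = 0.0077503] × [0.074529] = 0.000577622
  f_2 = [0.22·(1−0.22)^26 = 0.22·0.0015648 = 0.000344257] × [0.133848] = 4.60781e-05
  f_3 = [0.47·(1−0.47)^26 = 0.47·6.77911e-08 = 3.18618e-08] × [0.132023] = 4.20649e-09
  f_4 = [0.63·(1−0.63)^26 = 0.63·5.9326e-12 = 3.73754e-12] × [0.086247] = 3.22351e-13
Weight by the priors:
  w_1·f_1 = 0.14 × 0.000577622 = 8.08671e-05
  w_2·f_2 = 0.35 × 4.60781e-05 = 1.61273e-05
  w_3·f_3 = 0.31 × 4.20649e-09 = 1.30401e-09
  w_4·f_4 = 0.20 × 3.22351e-13 = 6.44703e-14
Marginal: 8.08671e-05 + 1.61273e-05 + 1.30401e-09 + 6.44703e-14 = 9.69958e-05
P(Condition 1 | data) ≈ 0.834

0.834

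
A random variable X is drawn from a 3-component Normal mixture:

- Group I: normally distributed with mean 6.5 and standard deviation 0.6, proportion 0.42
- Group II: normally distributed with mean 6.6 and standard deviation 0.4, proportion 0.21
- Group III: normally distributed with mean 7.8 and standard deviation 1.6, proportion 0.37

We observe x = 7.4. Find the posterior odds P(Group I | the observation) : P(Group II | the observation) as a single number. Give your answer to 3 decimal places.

3.199

Since P(k|x) ∝ π_k f_k(x), the posterior odds are π_i f_i(x) / (π_j f_j(x)).
Normal densities:
  p_I = 0.215863
  p_II = 0.134977
  p_III = 0.241668
Odds = (0.42/0.21) × (0.215863/0.134977) = 2 × 1.59925 ≈ 3.199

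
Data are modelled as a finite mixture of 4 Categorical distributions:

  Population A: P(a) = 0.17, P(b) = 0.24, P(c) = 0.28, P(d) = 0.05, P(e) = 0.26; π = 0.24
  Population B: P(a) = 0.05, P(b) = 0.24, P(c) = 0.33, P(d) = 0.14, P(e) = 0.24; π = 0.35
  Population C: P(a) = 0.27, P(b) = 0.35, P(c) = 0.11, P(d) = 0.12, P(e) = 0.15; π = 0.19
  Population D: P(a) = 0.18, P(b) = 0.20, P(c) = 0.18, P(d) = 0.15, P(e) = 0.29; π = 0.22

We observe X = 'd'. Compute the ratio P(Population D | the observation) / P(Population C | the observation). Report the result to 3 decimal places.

1.447

Since P(k|x) ∝ P(Z=k) f_k(x), the posterior odds are P(Z=i) f_i(x) / (P(Z=j) f_j(x)).
Evaluate each component's likelihood at the observed value:
  f_A = P(d | comp) = 0.05
  f_B = P(d | comp) = 0.14
  f_C = P(d | comp) = 0.12
  f_D = P(d | comp) = 0.15
Odds = (0.22/0.19) × (0.15/0.12) = 1.15789 × 1.25 ≈ 1.447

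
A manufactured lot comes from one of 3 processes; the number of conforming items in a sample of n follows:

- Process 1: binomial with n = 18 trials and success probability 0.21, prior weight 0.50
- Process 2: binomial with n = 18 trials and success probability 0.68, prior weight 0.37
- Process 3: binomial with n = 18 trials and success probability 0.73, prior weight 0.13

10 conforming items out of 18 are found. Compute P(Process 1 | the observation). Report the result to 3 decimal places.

0.012

P(component k | x) = π_k·f_k(x) / marginal(x), where marginal(x) = Σ_j π_j·f_j(x).
Component likelihoods at x = 10 conforming items out of 18:
  f_1 = 0.0011073
  f_2 = 0.101706
  f_3 = 0.0531124
Weight by the priors:
  π_1·f_1 = 0.50 × 0.0011073 = 0.000553652
  π_2·f_2 = 0.37 × 0.101706 = 0.0376312
  π_3·f_3 = 0.13 × 0.0531124 = 0.00690462
Normaliser: 0.000553652 + 0.0376312 + 0.00690462 = 0.0450895
So the posterior for Process 1 is 0.000553652 / 0.0450895 ≈ 0.012.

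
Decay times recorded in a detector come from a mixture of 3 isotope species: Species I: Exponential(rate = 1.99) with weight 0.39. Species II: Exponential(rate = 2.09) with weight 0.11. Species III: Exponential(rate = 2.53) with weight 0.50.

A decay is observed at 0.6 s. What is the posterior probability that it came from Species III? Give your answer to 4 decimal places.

0.4796

By Bayes' theorem, P(k | x) = P(Z=k) f_k(x) / Σ_j P(Z=j) f_j(x).
Component likelihoods at x = 0.6 s:
  L_I = 1.99·e^(−1.99·0.6) = 1.99·e^(−1.1940) = 0.602984
  L_II = 2.09·e^(−2.09·0.6) = 2.09·e^(−1.2540) = 0.596405
  L_III = 2.53·e^(−2.53·0.6) = 2.53·e^(−1.5180) = 0.554449
Weight by the priors:
  P(Z=I)·L_I = 0.39 × 0.602984 = 0.235164
  P(Z=II)·L_II = 0.11 × 0.596405 = 0.0656045
  P(Z=III)·L_III = 0.50 × 0.554449 = 0.277224
Sum: 0.235164 + 0.0656045 + 0.277224 = 0.577993
So the posterior for Species III is 0.277224 / 0.577993 ≈ 0.4796.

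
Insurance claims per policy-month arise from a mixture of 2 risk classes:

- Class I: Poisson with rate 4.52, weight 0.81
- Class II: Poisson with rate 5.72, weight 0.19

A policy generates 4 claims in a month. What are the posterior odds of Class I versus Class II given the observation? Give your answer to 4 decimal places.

5.5189

Posterior odds = (w_i f_i(x)) / (w_j f_j(x)); the normalising sum cancels.
Poisson probabilities:
  L_I = e^(−4.52)·4.52^4/4! = 0.189379
  L_II = e^(−5.72)·5.72^4/4! = 0.146288
Odds = (0.81/0.19) × (0.189379/0.146288) = 4.26316 × 1.29456 ≈ 5.5189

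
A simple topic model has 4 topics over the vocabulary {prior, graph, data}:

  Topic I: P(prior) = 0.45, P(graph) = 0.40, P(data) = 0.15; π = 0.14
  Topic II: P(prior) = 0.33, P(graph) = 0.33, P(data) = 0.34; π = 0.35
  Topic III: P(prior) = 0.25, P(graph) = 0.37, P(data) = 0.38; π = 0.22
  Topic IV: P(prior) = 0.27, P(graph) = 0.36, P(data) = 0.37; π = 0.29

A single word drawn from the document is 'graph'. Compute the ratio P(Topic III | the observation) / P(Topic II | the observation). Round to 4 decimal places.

0.7048

Only the two components matter; the odds are (w_i f_i(x)) / (w_j f_j(x)).
Categorical probabilities:
  p_I = 0.4
  p_II = 0.33
  p_III = 0.37
  p_IV = 0.36
Odds = (0.22/0.35) × (0.37/0.33) = 0.628571 × 1.12121 ≈ 0.7048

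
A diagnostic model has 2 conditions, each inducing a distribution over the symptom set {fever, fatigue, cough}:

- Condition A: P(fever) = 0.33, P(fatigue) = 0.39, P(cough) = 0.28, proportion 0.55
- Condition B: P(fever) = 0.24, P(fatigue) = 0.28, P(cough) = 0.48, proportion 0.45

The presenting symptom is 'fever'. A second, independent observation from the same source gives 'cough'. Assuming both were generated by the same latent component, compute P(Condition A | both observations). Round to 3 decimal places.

0.495

Apply Bayes' rule: the posterior for each component is proportional to its prior times its likelihood at x.
Since both observations come from the same component, the likelihood for component k is f_k(x₁)·f_k(x₂).
  f_A = [0.33] × [0.28] = 0.0924
  f_B = [0.24] × [0.48] = 0.1152
Prior × likelihood for each component:
  π_A·f_A = 0.55 × 0.0924 = 0.05082
  π_B·f_B = 0.45 × 0.1152 = 0.05184
Marginal: 0.05082 + 0.05184 = 0.10266
P(Condition A | data) = 0.05082 / 0.10266 ≈ 0.495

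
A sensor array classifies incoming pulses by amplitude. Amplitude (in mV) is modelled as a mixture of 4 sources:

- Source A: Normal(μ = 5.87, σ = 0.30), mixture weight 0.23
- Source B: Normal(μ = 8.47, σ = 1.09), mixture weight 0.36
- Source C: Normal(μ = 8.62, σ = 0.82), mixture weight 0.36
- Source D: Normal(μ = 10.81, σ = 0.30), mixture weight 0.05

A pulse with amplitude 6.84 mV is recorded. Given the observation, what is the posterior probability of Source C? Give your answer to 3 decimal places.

0.271

By Bayes' theorem, P(k | x) = w_k f_k(x) / Σ_j w_j f_j(x).
Evaluate each component's likelihood at the observed value:
  p_A = (1/(0.30·√(2π)))·exp(−(6.84−5.87)²/(2·0.30²)) = 1.329808·exp(-5.22722) = 0.00713896
  p_B = (1/(1.09·√(2π)))·exp(−(6.84−8.47)²/(2·1.09²)) = 0.366002·exp(-1.11813) = 0.119643
  p_C = (1/(0.82·√(2π)))·exp(−(6.84−8.62)²/(2·0.82²)) = 0.486515·exp(-2.35604) = 0.0461192
  p_D = (1/(0.30·√(2π)))·exp(−(6.84−10.81)²/(2·0.30²)) = 1.329808·exp(-87.56056) = 1.24946e-38
Weight by the priors:
  w_A·p_A = 0.23 × 0.00713896 = 0.00164196
  w_B·p_B = 0.36 × 0.119643 = 0.0430713
  w_C·p_C = 0.36 × 0.0461192 = 0.0166029
  w_D·p_D = 0.05 × 1.24946e-38 = 6.2473e-40
Evidence: 0.00164196 + 0.0430713 + 0.0166029 + 6.2473e-40 = 0.0613162
P(Source C | the observation) ≈ 0.271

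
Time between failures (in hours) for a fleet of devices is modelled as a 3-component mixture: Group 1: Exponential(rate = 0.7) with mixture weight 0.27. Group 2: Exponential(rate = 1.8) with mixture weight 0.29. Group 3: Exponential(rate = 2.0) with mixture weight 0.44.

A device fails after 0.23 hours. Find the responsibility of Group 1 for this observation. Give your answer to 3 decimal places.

0.152

By Bayes' theorem, P(k | x) = w_k f_k(x) / Σ_j w_j f_j(x).
Evaluate each component's likelihood at the observed value:
  p_1 = 0.595904
  p_2 = 1.1898
  p_3 = 1.26257
Multiply by the mixture weights:
  w_1·p_1 = 0.27 × 0.595904 = 0.160894
  w_2·p_2 = 0.29 × 1.1898 = 0.345042
  w_3·p_3 = 0.44 × 1.26257 = 0.55553
Normaliser: 0.160894 + 0.345042 + 0.55553 = 1.06147
P(Group 1 | 0.23 hours) ≈ 0.152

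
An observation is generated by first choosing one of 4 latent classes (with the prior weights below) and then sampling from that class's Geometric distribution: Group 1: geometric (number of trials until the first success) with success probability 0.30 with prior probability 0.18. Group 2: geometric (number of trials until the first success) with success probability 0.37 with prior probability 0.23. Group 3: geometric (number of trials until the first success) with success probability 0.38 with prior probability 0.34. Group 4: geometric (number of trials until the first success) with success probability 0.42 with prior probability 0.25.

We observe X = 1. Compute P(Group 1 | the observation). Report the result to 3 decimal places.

By Bayes' theorem, P(k | x) = π_k f_k(x) / Σ_j π_j f_j(x).
Geometric probabilities:
  L_1 = 0.3
  L_2 = 0.37
  L_3 = 0.38
  L_4 = 0.42
Weight by the priors:
  π_1·L_1 = 0.18 × 0.3 = 0.054
  π_2·L_2 = 0.23 × 0.37 = 0.0851
  π_3·L_3 = 0.34 × 0.38 = 0.1292
  π_4·L_4 = 0.25 × 0.42 = 0.105
Denominator: 0.054 + 0.0851 + 0.1292 + 0.105 = 0.3733
Responsibility of Group 1: 0.054 / 0.3733 ≈ 0.145

0.145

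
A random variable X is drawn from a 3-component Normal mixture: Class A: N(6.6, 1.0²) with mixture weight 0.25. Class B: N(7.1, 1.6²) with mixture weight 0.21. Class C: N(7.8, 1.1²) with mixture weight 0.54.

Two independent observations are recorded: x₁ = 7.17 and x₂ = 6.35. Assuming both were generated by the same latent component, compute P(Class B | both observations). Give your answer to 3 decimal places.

P(component k | x) = P(Z=k)·f_k(x) / marginal(x), where marginal(x) = Σ_j P(Z=j)·f_j(x).
Since both observations come from the same component, the likelihood for component k is f_k(x₁)·f_k(x₂).
  f_A = [(1/(1.0·√(2π)))·exp(−(7.17−6.6)²/(2·1.0²)) = 0.398942·exp(-0.16245) = 0.339124] × [0.386668] = 0.131129
  f_B = [(1/(1.6·√(2π)))·exp(−(7.17−7.1)²/(2·1.6²)) = 0.249339·exp(-0.00096) = 0.2491] × [0.223397] = 0.0556483
  f_C = [(1/(1.1·√(2π)))·exp(−(7.17−7.8)²/(2·1.1²)) = 0.362675·exp(-0.16401) = 0.307815] × [0.152125] = 0.0468264
Multiply by the mixture weights:
  P(Z=A)·f_A = 0.25 × 0.131129 = 0.0327821
  P(Z=B)·f_B = 0.21 × 0.0556483 = 0.0116861
  P(Z=C)·f_C = 0.54 × 0.0468264 = 0.0252863
Evidence: 0.0327821 + 0.0116861 + 0.0252863 = 0.0697545
So the posterior for Class B is 0.0116861 / 0.0697545 ≈ 0.168.

0.168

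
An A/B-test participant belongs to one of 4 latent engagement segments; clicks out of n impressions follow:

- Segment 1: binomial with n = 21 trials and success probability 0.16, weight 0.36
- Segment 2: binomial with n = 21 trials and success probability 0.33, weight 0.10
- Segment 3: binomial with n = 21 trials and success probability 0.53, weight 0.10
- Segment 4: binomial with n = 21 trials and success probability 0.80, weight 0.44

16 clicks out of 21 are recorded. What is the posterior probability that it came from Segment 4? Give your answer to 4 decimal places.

0.9780

Posterior ∝ prior × likelihood, so P(k | x) ∝ P(Z=k) f_k(x); normalise over all components.
Binomial probabilities:
  f_1 = C(21,16)·0.16^16·0.84^5 = 20349·1.84467e-13·0.418212 = 1.56985e-09
  f_2 = C(21,16)·0.33^16·0.67^5 = 20349·1.97799e-08·0.135013 = 5.43426e-05
  f_3 = C(21,16)·0.53^16·0.47^5 = 20349·3.87627e-05·0.0229345 = 0.0180903
  f_4 = C(21,16)·0.80^16·0.20^5 = 20349·0.0281475·0.00032 = 0.183287
Unnormalised posteriors:
  P(Z=1)·f_1 = 0.36 × 1.56985e-09 = 5.65147e-10
  P(Z=2)·f_2 = 0.10 × 5.43426e-05 = 5.43426e-06
  P(Z=3)·f_3 = 0.10 × 0.0180903 = 0.00180903
  P(Z=4)·f_4 = 0.44 × 0.183287 = 0.0806465
Marginal: 5.65147e-10 + 5.43426e-06 + 0.00180903 + 0.0806465 = 0.082461
So the posterior for Segment 4 is 0.0806465 / 0.082461 ≈ 0.9780.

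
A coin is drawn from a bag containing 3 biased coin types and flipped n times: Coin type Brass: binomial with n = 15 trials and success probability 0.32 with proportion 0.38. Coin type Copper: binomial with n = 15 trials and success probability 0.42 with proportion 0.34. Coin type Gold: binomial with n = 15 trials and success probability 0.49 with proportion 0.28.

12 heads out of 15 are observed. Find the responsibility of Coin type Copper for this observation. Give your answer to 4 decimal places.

Apply Bayes' rule: the posterior for each component is proportional to its prior times its likelihood at x.
Evaluate each component's likelihood at the observed value:
  L_Brass = 0.000164945
  L_Copper = 0.00267477
  L_Gold = 0.0115631
Weight by the priors:
  P(Z=Brass)·L_Brass = 0.38 × 0.000164945 = 6.26789e-05
  P(Z=Copper)·L_Copper = 0.34 × 0.00267477 = 0.000909423
  P(Z=Gold)·L_Gold = 0.28 × 0.0115631 = 0.00323767
Sum: 6.26789e-05 + 0.000909423 + 0.00323767 = 0.00420977
So the posterior for Coin type Copper is 0.000909423 / 0.00420977 ≈ 0.2160.

0.2160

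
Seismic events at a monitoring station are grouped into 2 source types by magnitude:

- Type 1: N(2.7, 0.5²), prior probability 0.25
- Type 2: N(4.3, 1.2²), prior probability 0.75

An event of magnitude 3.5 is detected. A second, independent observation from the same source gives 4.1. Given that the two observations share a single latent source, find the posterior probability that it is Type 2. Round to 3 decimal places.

P(component k | x) = P(Z=k)·f_k(x) / marginal(x), where marginal(x) = Σ_j P(Z=j)·f_j(x).
Since both observations come from the same component, the likelihood for component k is f_k(x₁)·f_k(x₂).
  p_1 = [(1/(0.5·√(2π)))·exp(−(3.5−2.7)²/(2·0.5²)) = 0.797885·exp(-1.28000) = 0.221842] × [0.0158309] = 0.00351195
  p_2 = [(1/(1.2·√(2π)))·exp(−(3.5−4.3)²/(2·1.2²)) = 0.332452·exp(-0.22222) = 0.266207] × [0.327866] = 0.0872802
Prior × likelihood for each component:
  P(Z=1)·p_1 = 0.25 × 0.00351195 = 0.000877988
  P(Z=2)·p_2 = 0.75 × 0.0872802 = 0.0654602
Denominator: 0.000877988 + 0.0654602 = 0.0663382
P(Type 2 | x₁,x₂) = 0.0654602 / 0.0663382 ≈ 0.987

0.987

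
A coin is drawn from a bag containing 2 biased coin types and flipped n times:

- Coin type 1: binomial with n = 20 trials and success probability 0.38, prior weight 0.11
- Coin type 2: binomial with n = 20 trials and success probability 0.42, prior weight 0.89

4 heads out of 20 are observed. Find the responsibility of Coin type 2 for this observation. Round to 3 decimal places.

0.806

The responsibility of component k is w_k f_k(x) divided by Σ_j w_j f_j(x).
Binomial probabilities:
  L_1 = C(20,4)·0.38^4·0.62^16 = 4845·0.0208514·0.000476724 = 0.048161
  L_2 = C(20,4)·0.42^4·0.58^16 = 4845·0.031117·0.000164002 = 0.0247251
Weight by the priors:
  w_1·L_1 = 0.11 × 0.048161 = 0.00529771
  w_2·L_2 = 0.89 × 0.0247251 = 0.0220054
Normaliser: 0.00529771 + 0.0220054 = 0.0273031
Responsibility of Coin type 2: 0.0220054 / 0.0273031 ≈ 0.806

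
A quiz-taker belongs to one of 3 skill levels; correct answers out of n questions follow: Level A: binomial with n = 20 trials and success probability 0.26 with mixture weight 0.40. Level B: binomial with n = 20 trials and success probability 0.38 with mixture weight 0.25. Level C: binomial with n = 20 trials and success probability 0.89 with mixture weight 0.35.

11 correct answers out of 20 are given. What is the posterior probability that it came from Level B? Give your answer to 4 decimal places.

The responsibility of component k is w_k f_k(x) divided by Σ_j w_j f_j(x).
Component likelihoods at x = 11 correct answers out of 20:
  f_A = C(20,11)·0.26^11·0.74^9 = 167960·3.67034e-07·0.0665404 = 0.00410202
  f_B = C(20,11)·0.38^11·0.62^9 = 167960·2.38572e-05·0.0135371 = 0.0542439
  f_C = C(20,11)·0.89^11·0.11^9 = 167960·0.277517·2.35795e-09 = 0.000109908
Prior × likelihood for each component:
  w_A·f_A = 0.40 × 0.00410202 = 0.00164081
  w_B·f_B = 0.25 × 0.0542439 = 0.013561
  w_C·f_C = 0.35 × 0.000109908 = 3.84679e-05
Denominator: 0.00164081 + 0.013561 + 3.84679e-05 = 0.0152402
So the posterior for Level B is 0.013561 / 0.0152402 ≈ 0.8898.

0.8898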